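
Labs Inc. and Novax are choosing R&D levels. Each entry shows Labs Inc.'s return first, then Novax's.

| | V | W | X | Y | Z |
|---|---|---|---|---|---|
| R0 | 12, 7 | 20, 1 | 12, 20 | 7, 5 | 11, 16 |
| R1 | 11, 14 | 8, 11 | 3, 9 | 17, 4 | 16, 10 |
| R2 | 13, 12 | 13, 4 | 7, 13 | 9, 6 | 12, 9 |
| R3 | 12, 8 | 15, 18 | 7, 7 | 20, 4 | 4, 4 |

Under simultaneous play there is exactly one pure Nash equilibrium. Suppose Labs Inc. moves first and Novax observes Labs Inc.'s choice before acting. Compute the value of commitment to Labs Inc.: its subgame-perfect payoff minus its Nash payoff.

Backward induction with Labs Inc. moving first.
- R0 → Novax plays X (best of 7, 1, 20, 5, 16); Labs Inc. gets 12.
- R1 → Novax plays V (best of 14, 11, 9, 4, 10); Labs Inc. gets 11.
- R2 → Novax plays X (best of 12, 4, 13, 6, 9); Labs Inc. gets 7.
- R3 → Novax plays W (best of 8, 18, 7, 4, 4); Labs Inc. gets 15.
Among 12, 11, 7, 15, the best is 15 at R3. Subgame-perfect outcome: (R3, W) with payoffs (15, 18).
Now find the simultaneous Nash equilibrium.
Labs Inc.'s best replies: V→R2; W→R0; X→R0; Y→R3; Z→R1.
Novax's best replies: R0→X; R1→V; R2→X; R3→W.
The unique mutual best reply is (R0, X), giving (12, 20).
Labs Inc.'s commitment gain: 15 − 12 = 3.

3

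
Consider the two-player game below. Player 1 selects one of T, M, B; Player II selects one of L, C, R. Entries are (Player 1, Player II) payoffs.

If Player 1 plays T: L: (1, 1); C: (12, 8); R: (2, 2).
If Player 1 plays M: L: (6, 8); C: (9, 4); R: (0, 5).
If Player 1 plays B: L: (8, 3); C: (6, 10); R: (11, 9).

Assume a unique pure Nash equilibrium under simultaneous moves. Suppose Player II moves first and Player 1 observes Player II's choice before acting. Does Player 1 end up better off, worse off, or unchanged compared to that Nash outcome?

worse off

Solve by backward induction (Player II leads).
- L: Player 1 compares 1, 6, 8 and picks B; Player II would get 3.
- C: Player 1 compares 12, 9, 6 and picks T; Player II would get 8.
- R: Player 1 compares 2, 0, 11 and picks B; Player II would get 9.
Among 3, 8, 9, the best is 9 at R. Subgame-perfect outcome: (B, R) with payoffs (11, 9).
Now find the simultaneous Nash equilibrium.
Player 1's best replies: L→B; C→T; R→B.
Player II's best replies: T→C; M→L; B→C.
Only (T, C) has each player best-responding; Nash payoffs (12, 8).
Player 1 earns 11 sequentially versus 12 at the Nash outcome: worse off.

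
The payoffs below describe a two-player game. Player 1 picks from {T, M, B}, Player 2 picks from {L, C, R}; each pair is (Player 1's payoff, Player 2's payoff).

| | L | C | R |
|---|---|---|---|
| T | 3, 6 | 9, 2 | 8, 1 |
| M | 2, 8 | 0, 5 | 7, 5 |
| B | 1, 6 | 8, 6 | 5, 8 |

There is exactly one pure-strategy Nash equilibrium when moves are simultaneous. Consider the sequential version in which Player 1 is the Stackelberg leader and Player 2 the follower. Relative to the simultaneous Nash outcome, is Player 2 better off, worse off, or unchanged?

Work backward from Player 2's decision.
- T → Player 2 plays L (best of 6, 2, 1); Player 1 gets 3.
- M → Player 2 plays L (best of 8, 5, 5); Player 1 gets 2.
- B → Player 2 plays R (best of 6, 6, 8); Player 1 gets 5.
Player 1's induced payoffs are 3, 2, 5, so Player 1 commits to B. Subgame-perfect outcome: (B, R) with payoffs (5, 8).
Under simultaneous play:
Player 1's best replies: L→T; C→T; R→T.
Player 2's best replies: T→L; M→L; B→R.
The unique mutual best reply is (T, L), giving (3, 6).
Player 2 earns 8 sequentially versus 6 at the Nash outcome: better off.

better off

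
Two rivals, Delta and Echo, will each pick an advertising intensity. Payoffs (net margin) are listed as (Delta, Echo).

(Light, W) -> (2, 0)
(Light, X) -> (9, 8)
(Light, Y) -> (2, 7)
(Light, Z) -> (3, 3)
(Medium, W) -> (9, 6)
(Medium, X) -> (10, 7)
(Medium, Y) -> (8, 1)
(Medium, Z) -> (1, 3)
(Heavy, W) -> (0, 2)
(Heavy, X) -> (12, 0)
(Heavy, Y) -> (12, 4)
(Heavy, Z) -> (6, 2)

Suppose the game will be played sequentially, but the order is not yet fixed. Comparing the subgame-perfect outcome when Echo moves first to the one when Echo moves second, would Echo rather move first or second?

If Delta leads: Echo's best replies are Light→X, Medium→X, Heavy→Y; Delta's induced payoffs 9, 10, 12; outcome (Heavy, Y), payoffs (12, 4).
If Echo leads: Delta's best replies are W→Medium, X→Heavy, Y→Heavy, Z→Heavy; Echo's induced payoffs 6, 0, 4, 2; outcome (Medium, W), payoffs (9, 6).
Echo gets 6 moving first and 4 moving second, so Echo prefers to move first.

first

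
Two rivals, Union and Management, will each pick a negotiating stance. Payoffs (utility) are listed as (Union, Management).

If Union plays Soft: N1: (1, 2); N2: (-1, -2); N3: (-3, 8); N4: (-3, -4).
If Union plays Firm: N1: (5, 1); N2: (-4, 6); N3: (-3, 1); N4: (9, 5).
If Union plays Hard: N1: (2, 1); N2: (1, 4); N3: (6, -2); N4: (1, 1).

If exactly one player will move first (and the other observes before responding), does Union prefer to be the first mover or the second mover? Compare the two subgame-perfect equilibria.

second

If Union leads: Management's best replies are Soft→N3, Firm→N2, Hard→N2; Union's induced payoffs -3, -4, 1; outcome (Hard, N2), payoffs (1, 4).
If Management leads: Union's best replies are N1→Firm, N2→Hard, N3→Hard, N4→Firm; Management's induced payoffs 1, 4, -2, 5; outcome (Firm, N4), payoffs (9, 5).
Union gets 1 moving first and 9 moving second, so Union prefers to move second.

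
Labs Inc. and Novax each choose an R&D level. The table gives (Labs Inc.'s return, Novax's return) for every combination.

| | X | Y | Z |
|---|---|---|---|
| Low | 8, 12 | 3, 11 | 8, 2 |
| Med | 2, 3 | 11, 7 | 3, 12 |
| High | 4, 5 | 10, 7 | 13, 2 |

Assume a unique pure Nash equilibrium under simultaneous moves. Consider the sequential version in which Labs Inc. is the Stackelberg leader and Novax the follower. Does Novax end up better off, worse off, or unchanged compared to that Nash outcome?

Novax best-responds to each possible Labs Inc. move:
- Low → Novax plays X (best of 12, 11, 2); Labs Inc. gets 8.
- Med → Novax plays Z (best of 3, 7, 12); Labs Inc. gets 3.
- High → Novax plays Y (best of 5, 7, 2); Labs Inc. gets 10.
Maximizing over 8, 3, 10, Labs Inc. chooses High. Subgame-perfect outcome: (High, Y) with payoffs (10, 7).
For the simultaneous game, intersect best replies.
Labs Inc.'s best replies: X→Low; Y→Med; Z→High.
Novax's best replies: Low→X; Med→Z; High→Y.
Only (Low, X) has each player best-responding; Nash payoffs (8, 12).
Novax earns 7 sequentially versus 12 at the Nash outcome: worse off.

worse off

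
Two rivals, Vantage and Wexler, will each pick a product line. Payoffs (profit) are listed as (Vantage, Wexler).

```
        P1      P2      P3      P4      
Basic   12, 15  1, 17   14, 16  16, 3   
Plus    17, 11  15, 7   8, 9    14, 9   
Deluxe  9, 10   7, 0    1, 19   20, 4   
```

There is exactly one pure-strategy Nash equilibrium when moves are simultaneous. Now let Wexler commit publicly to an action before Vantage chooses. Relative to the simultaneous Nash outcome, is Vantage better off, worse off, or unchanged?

Work backward from Vantage's decision.
- P1: Vantage compares 12, 17, 9 and picks Plus; Wexler would get 11.
- P2: Vantage compares 1, 15, 7 and picks Plus; Wexler would get 7.
- P3: Vantage compares 14, 8, 1 and picks Basic; Wexler would get 16.
- P4: Vantage compares 16, 14, 20 and picks Deluxe; Wexler would get 4.
Maximizing over 11, 7, 16, 4, Wexler chooses P3. Subgame-perfect outcome: (Basic, P3) with payoffs (14, 16).
Under simultaneous play:
Vantage's best replies: P1→Plus; P2→Plus; P3→Basic; P4→Deluxe.
Wexler's best replies: Basic→P2; Plus→P1; Deluxe→P3.
Only (Plus, P1) has each player best-responding; Nash payoffs (17, 11).
Vantage earns 14 sequentially versus 17 at the Nash outcome: worse off.

worse off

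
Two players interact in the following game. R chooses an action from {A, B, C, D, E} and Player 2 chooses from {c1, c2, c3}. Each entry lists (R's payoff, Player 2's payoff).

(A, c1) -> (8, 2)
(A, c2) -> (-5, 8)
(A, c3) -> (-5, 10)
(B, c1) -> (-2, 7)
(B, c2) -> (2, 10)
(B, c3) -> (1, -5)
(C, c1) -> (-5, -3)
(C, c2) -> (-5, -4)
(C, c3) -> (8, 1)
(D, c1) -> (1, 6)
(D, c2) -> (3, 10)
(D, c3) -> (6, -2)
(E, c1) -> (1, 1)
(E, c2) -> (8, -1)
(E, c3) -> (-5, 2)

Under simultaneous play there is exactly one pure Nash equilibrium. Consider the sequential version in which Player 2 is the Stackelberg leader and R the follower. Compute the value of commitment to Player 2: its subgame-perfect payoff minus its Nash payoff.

1

Backward induction with Player 2 moving first.
- c1 → R plays A (best of 8, -2, -5, 1, 1); Player 2 gets 2.
- c2 → R plays E (best of -5, 2, -5, 3, 8); Player 2 gets -1.
- c3 → R plays C (best of -5, 1, 8, 6, -5); Player 2 gets 1.
Maximizing over 2, -1, 1, Player 2 chooses c1. Subgame-perfect outcome: (A, c1) with payoffs (8, 2).
Under simultaneous play:
R's best replies: c1→A; c2→E; c3→C.
Player 2's best replies: A→c3; B→c2; C→c3; D→c2; E→c3.
The unique mutual best reply is (C, c3), giving (8, 1).
Player 2's commitment gain: 2 − 1 = 1.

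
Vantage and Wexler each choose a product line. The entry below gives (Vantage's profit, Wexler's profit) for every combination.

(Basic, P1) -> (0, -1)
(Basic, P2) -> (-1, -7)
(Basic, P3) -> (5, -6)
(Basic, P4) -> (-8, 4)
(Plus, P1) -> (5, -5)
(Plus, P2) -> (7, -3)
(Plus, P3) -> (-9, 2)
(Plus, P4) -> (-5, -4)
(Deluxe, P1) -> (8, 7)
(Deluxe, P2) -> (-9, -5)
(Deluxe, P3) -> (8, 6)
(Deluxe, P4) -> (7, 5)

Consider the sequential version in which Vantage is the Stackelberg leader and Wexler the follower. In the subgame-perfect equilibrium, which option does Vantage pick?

Work backward from Wexler's decision.
- Basic: BR = P4, leader payoff -8.
- Plus: BR = P3, leader payoff -9.
- Deluxe: BR = P1, leader payoff 8.
Among -8, -9, 8, the best is 8 at Deluxe. Subgame-perfect outcome: (Deluxe, P1) with payoffs (8, 7).

Deluxe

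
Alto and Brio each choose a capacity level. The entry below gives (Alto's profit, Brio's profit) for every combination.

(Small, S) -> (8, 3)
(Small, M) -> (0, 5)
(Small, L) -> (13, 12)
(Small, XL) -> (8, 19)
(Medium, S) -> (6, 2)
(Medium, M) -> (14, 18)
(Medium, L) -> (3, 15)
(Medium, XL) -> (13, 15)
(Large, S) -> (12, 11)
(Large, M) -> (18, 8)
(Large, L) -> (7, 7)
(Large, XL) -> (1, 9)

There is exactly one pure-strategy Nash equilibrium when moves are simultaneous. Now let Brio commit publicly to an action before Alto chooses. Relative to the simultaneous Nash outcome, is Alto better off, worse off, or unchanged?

Alto best-responds to each possible Brio move:
- S → Alto plays Large (best of 8, 6, 12); Brio gets 11.
- M → Alto plays Large (best of 0, 14, 18); Brio gets 8.
- L → Alto plays Small (best of 13, 3, 7); Brio gets 12.
- XL → Alto plays Medium (best of 8, 13, 1); Brio gets 15.
Maximizing over 11, 8, 12, 15, Brio chooses XL. Subgame-perfect outcome: (Medium, XL) with payoffs (13, 15).
For the simultaneous game, intersect best replies.
Alto's best replies: S→Large; M→Large; L→Small; XL→Medium.
Brio's best replies: Small→XL; Medium→M; Large→S.
The unique mutual best reply is (Large, S), giving (12, 11).
Alto earns 13 sequentially versus 12 at the Nash outcome: better off.

better off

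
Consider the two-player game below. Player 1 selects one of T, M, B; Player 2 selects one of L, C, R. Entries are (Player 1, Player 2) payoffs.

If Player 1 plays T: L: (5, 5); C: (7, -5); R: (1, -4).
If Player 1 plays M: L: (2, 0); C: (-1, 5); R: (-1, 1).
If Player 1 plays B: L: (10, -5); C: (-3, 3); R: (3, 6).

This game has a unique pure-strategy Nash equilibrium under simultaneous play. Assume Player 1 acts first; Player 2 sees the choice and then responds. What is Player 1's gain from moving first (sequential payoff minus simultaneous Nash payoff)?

Player 2 best-responds to each possible Player 1 move:
- T → Player 2 plays L (best of 5, -5, -4); Player 1 gets 5.
- M → Player 2 plays C (best of 0, 5, 1); Player 1 gets -1.
- B → Player 2 plays R (best of -5, 3, 6); Player 1 gets 3.
Player 1's induced payoffs are 5, -1, 3, so Player 1 commits to T. Subgame-perfect outcome: (T, L) with payoffs (5, 5).
For the simultaneous game, intersect best replies.
Player 1's best replies: L→B; C→T; R→B.
Player 2's best replies: T→L; M→C; B→R.
The unique mutual best reply is (B, R), giving (3, 6).
Player 1's commitment gain: 5 − 3 = 2.

2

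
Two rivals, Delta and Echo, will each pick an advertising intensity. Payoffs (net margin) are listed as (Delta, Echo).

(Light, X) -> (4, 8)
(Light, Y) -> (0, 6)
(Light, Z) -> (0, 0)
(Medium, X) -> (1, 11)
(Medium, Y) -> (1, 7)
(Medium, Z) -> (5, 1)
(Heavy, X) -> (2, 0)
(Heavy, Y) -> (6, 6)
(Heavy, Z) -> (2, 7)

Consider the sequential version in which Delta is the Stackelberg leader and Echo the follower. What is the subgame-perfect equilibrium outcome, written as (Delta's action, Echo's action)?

Solve by backward induction (Delta leads).
- Light: Echo compares 8, 6, 0 and picks X; Delta would get 4.
- Medium: Echo compares 11, 7, 1 and picks X; Delta would get 1.
- Heavy: Echo compares 0, 6, 7 and picks Z; Delta would get 2.
Among 4, 1, 2, the best is 4 at Light. Subgame-perfect outcome: (Light, X) with payoffs (4, 8).

(Light, X)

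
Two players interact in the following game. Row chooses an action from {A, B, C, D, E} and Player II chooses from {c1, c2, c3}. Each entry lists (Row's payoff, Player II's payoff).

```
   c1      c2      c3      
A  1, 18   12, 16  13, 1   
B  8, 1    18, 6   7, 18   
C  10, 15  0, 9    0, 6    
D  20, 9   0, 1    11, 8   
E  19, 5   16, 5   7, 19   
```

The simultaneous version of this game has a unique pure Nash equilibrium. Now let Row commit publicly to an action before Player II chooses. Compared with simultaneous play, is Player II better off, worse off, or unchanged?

Backward induction with Row moving first.
- A → Player II plays c1 (best of 18, 16, 1); Row gets 1.
- B → Player II plays c3 (best of 1, 6, 18); Row gets 7.
- C → Player II plays c1 (best of 15, 9, 6); Row gets 10.
- D → Player II plays c1 (best of 9, 1, 8); Row gets 20.
- E → Player II plays c3 (best of 5, 5, 19); Row gets 7.
Row's induced payoffs are 1, 7, 10, 20, 7, so Row commits to D. Subgame-perfect outcome: (D, c1) with payoffs (20, 9).
Under simultaneous play:
Row's best replies: c1→D; c2→B; c3→A.
Player II's best replies: A→c1; B→c3; C→c1; D→c1; E→c3.
Only (D, c1) has each player best-responding; Nash payoffs (20, 9).
Player II earns 9 sequentially versus 9 at the Nash outcome: unchanged.

unchanged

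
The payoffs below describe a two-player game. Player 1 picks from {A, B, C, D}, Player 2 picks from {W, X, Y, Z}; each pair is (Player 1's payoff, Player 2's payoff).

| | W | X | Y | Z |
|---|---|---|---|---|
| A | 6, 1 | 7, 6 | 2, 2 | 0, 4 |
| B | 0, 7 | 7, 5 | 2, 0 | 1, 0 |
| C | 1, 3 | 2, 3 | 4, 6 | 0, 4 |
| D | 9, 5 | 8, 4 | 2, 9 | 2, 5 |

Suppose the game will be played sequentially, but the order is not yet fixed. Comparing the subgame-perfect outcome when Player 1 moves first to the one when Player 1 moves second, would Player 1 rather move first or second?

first

If Player 1 leads: Player 2's best replies are A→X, B→W, C→Y, D→Y; Player 1's induced payoffs 7, 0, 4, 2; outcome (A, X), payoffs (7, 6).
If Player 2 leads: Player 1's best replies are W→D, X→D, Y→C, Z→D; Player 2's induced payoffs 5, 4, 6, 5; outcome (C, Y), payoffs (4, 6).
Player 1 gets 7 moving first and 4 moving second, so Player 1 prefers to move first.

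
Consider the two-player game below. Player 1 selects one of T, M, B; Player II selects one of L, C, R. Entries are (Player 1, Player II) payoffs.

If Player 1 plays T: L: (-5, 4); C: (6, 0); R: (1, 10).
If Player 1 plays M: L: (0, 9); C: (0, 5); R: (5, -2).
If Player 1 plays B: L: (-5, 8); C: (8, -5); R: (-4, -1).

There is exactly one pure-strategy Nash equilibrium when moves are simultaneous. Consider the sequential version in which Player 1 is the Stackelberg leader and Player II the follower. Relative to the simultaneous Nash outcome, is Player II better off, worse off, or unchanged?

better off

Solve by backward induction (Player 1 leads).
- T: BR = R, leader payoff 1.
- M: BR = L, leader payoff 0.
- B: BR = L, leader payoff -5.
Maximizing over 1, 0, -5, Player 1 chooses T. Subgame-perfect outcome: (T, R) with payoffs (1, 10).
Now find the simultaneous Nash equilibrium.
Player 1's best replies: L→M; C→B; R→M.
Player II's best replies: T→R; M→L; B→L.
Only (M, L) has each player best-responding; Nash payoffs (0, 9).
Player II earns 10 sequentially versus 9 at the Nash outcome: better off.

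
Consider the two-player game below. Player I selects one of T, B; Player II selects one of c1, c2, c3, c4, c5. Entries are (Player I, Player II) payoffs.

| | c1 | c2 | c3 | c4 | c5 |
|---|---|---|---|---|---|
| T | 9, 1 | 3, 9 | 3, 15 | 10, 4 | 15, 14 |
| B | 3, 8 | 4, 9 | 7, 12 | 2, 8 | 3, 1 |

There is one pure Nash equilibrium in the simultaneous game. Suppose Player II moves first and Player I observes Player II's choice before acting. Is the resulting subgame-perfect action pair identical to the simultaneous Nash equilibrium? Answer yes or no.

Work backward from Player I's decision.
- c1: BR = T, leader payoff 1.
- c2: BR = B, leader payoff 9.
- c3: BR = B, leader payoff 12.
- c4: BR = T, leader payoff 4.
- c5: BR = T, leader payoff 14.
Maximizing over 1, 9, 12, 4, 14, Player II chooses c5. Subgame-perfect outcome: (T, c5) with payoffs (15, 14).
Under simultaneous play:
Player I's best replies: c1→T; c2→B; c3→B; c4→T; c5→T.
Player II's best replies: T→c3; B→c3.
Only (B, c3) has each player best-responding; Nash payoffs (7, 12).
Sequential outcome (T, c5) differs from the Nash profile (B, c3).

no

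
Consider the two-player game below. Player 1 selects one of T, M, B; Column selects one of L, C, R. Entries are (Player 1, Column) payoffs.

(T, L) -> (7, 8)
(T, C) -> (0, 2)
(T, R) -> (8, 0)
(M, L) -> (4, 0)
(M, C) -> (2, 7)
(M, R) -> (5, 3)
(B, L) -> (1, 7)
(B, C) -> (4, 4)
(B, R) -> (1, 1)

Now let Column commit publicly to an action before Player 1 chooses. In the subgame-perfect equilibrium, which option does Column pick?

Backward induction with Column moving first.
- L: Player 1 compares 7, 4, 1 and picks T; Column would get 8.
- C: Player 1 compares 0, 2, 4 and picks B; Column would get 4.
- R: Player 1 compares 8, 5, 1 and picks T; Column would get 0.
Column's induced payoffs are 8, 4, 0, so Column commits to L. Subgame-perfect outcome: (T, L) with payoffs (7, 8).

L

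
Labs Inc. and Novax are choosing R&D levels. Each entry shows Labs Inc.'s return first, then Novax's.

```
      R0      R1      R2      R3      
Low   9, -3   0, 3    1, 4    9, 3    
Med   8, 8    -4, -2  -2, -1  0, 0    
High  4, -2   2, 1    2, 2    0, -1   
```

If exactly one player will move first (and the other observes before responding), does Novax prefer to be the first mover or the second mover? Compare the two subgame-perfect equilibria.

second

If Labs Inc. leads: Novax's best replies are Low→R2, Med→R0, High→R2; Labs Inc.'s induced payoffs 1, 8, 2; outcome (Med, R0), payoffs (8, 8).
If Novax leads: Labs Inc.'s best replies are R0→Low, R1→High, R2→High, R3→Low; Novax's induced payoffs -3, 1, 2, 3; outcome (Low, R3), payoffs (9, 3).
Novax gets 3 moving first and 8 moving second, so Novax prefers to move second.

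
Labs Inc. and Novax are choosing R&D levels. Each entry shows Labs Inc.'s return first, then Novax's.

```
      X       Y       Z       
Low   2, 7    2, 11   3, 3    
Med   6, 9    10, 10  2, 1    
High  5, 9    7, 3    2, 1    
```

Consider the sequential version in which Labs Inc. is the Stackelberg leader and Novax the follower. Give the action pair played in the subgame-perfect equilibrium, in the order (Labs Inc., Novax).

Novax best-responds to each possible Labs Inc. move:
- Low → Novax plays Y (best of 7, 11, 3); Labs Inc. gets 2.
- Med → Novax plays Y (best of 9, 10, 1); Labs Inc. gets 10.
- High → Novax plays X (best of 9, 3, 1); Labs Inc. gets 5.
Among 2, 10, 5, the best is 10 at Med. Subgame-perfect outcome: (Med, Y) with payoffs (10, 10).

(Med, Y)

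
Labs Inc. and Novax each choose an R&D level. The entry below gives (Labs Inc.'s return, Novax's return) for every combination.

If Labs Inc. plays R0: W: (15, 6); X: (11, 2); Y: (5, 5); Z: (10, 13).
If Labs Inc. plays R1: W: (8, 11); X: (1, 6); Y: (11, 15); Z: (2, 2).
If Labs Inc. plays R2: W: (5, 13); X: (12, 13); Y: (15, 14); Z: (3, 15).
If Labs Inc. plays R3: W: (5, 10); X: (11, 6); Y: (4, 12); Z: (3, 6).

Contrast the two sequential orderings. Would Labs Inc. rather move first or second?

If Labs Inc. leads: Novax's best replies are R0→Z, R1→Y, R2→Z, R3→Y; Labs Inc.'s induced payoffs 10, 11, 3, 4; outcome (R1, Y), payoffs (11, 15).
If Novax leads: Labs Inc.'s best replies are W→R0, X→R2, Y→R2, Z→R0; Novax's induced payoffs 6, 13, 14, 13; outcome (R2, Y), payoffs (15, 14).
Labs Inc. gets 11 moving first and 15 moving second, so Labs Inc. prefers to move second.

second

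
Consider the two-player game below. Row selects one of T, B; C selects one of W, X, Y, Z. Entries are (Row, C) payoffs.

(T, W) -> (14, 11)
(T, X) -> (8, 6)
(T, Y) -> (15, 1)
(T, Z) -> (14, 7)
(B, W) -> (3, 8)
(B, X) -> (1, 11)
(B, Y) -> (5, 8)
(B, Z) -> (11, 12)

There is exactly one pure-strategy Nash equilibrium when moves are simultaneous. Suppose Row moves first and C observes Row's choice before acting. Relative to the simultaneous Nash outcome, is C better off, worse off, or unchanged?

unchanged

Solve by backward induction (Row leads).
- T: C compares 11, 6, 1, 7 and picks W; Row would get 14.
- B: C compares 8, 11, 8, 12 and picks Z; Row would get 11.
Row's induced payoffs are 14, 11, so Row commits to T. Subgame-perfect outcome: (T, W) with payoffs (14, 11).
Under simultaneous play:
Row's best replies: W→T; X→T; Y→T; Z→T.
C's best replies: T→W; B→Z.
The unique mutual best reply is (T, W), giving (14, 11).
C earns 11 sequentially versus 11 at the Nash outcome: unchanged.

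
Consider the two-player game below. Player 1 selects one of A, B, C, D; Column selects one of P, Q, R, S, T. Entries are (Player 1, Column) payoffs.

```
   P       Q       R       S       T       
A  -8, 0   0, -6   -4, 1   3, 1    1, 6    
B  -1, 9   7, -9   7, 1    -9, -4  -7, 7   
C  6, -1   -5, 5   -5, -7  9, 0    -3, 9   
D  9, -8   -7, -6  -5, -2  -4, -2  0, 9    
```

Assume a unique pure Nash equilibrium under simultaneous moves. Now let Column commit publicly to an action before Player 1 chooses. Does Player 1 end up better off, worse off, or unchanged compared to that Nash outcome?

unchanged

Solve by backward induction (Column leads).
- P: BR = D, leader payoff -8.
- Q: BR = B, leader payoff -9.
- R: BR = B, leader payoff 1.
- S: BR = C, leader payoff 0.
- T: BR = A, leader payoff 6.
Column's induced payoffs are -8, -9, 1, 0, 6, so Column commits to T. Subgame-perfect outcome: (A, T) with payoffs (1, 6).
Now find the simultaneous Nash equilibrium.
Player 1's best replies: P→D; Q→B; R→B; S→C; T→A.
Column's best replies: A→T; B→P; C→T; D→T.
Only (A, T) has each player best-responding; Nash payoffs (1, 6).
Player 1 earns 1 sequentially versus 1 at the Nash outcome: unchanged.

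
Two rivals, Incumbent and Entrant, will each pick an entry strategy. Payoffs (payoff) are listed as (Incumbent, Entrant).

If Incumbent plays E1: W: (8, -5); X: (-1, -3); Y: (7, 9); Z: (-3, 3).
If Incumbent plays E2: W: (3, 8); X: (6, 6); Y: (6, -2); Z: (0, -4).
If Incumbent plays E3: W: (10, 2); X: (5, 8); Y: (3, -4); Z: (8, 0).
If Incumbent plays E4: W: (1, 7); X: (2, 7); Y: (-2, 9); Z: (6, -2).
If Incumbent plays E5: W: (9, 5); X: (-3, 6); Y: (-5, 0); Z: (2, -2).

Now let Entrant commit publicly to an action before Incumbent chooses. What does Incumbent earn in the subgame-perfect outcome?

Solve by backward induction (Entrant leads).
- W → Incumbent plays E3 (best of 8, 3, 10, 1, 9); Entrant gets 2.
- X → Incumbent plays E2 (best of -1, 6, 5, 2, -3); Entrant gets 6.
- Y → Incumbent plays E1 (best of 7, 6, 3, -2, -5); Entrant gets 9.
- Z → Incumbent plays E3 (best of -3, 0, 8, 6, 2); Entrant gets 0.
Maximizing over 2, 6, 9, 0, Entrant chooses Y. Subgame-perfect outcome: (E1, Y) with payoffs (7, 9).

7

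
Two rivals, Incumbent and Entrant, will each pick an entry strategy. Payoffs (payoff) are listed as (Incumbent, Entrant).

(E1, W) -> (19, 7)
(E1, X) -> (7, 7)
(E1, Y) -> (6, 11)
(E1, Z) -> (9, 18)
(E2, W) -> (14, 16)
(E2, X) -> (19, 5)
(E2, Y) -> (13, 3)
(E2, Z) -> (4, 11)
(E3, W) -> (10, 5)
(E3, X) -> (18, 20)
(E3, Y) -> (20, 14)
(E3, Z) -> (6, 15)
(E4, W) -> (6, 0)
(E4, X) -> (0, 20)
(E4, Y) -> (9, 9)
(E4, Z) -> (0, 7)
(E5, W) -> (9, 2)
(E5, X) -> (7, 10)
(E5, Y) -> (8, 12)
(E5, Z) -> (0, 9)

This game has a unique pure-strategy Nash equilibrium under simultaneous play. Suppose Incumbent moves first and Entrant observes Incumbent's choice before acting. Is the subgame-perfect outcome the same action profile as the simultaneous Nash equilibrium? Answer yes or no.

Entrant best-responds to each possible Incumbent move:
- E1: Entrant compares 7, 7, 11, 18 and picks Z; Incumbent would get 9.
- E2: Entrant compares 16, 5, 3, 11 and picks W; Incumbent would get 14.
- E3: Entrant compares 5, 20, 14, 15 and picks X; Incumbent would get 18.
- E4: Entrant compares 0, 20, 9, 7 and picks X; Incumbent would get 0.
- E5: Entrant compares 2, 10, 12, 9 and picks Y; Incumbent would get 8.
Incumbent's induced payoffs are 9, 14, 18, 0, 8, so Incumbent commits to E3. Subgame-perfect outcome: (E3, X) with payoffs (18, 20).
Under simultaneous play:
Incumbent's best replies: W→E1; X→E2; Y→E3; Z→E1.
Entrant's best replies: E1→Z; E2→W; E3→X; E4→X; E5→Y.
The unique mutual best reply is (E1, Z), giving (9, 18).
Sequential outcome (E3, X) differs from the Nash profile (E1, Z).

no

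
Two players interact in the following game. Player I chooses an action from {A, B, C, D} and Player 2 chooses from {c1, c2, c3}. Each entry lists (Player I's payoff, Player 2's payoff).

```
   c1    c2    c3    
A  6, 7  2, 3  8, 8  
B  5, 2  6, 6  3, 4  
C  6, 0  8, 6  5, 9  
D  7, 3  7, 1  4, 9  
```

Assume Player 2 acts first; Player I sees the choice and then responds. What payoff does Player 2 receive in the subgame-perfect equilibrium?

Solve by backward induction (Player 2 leads).
- c1: Player I compares 6, 5, 6, 7 and picks D; Player 2 would get 3.
- c2: Player I compares 2, 6, 8, 7 and picks C; Player 2 would get 6.
- c3: Player I compares 8, 3, 5, 4 and picks A; Player 2 would get 8.
Maximizing over 3, 6, 8, Player 2 chooses c3. Subgame-perfect outcome: (A, c3) with payoffs (8, 8).

8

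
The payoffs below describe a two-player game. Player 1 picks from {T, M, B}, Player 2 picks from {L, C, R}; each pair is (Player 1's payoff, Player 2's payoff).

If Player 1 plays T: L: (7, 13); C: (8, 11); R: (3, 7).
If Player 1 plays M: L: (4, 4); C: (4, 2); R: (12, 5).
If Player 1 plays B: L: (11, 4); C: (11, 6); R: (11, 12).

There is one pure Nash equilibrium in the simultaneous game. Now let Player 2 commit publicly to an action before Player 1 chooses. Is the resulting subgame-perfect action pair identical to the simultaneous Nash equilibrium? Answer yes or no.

no

Backward induction with Player 2 moving first.
- L: BR = B, leader payoff 4.
- C: BR = B, leader payoff 6.
- R: BR = M, leader payoff 5.
Maximizing over 4, 6, 5, Player 2 chooses C. Subgame-perfect outcome: (B, C) with payoffs (11, 6).
Under simultaneous play:
Player 1's best replies: L→B; C→B; R→M.
Player 2's best replies: T→L; M→R; B→R.
The unique mutual best reply is (M, R), giving (12, 5).
Sequential outcome (B, C) differs from the Nash profile (M, R).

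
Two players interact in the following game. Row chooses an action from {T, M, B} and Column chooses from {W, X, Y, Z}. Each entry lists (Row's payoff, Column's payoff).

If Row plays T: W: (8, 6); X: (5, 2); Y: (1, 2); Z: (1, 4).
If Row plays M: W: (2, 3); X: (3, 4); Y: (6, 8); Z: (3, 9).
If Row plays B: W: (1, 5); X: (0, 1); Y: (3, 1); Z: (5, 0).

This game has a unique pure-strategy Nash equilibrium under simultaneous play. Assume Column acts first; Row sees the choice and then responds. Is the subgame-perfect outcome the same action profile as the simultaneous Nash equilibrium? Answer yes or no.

Solve by backward induction (Column leads).
- W: BR = T, leader payoff 6.
- X: BR = T, leader payoff 2.
- Y: BR = M, leader payoff 8.
- Z: BR = B, leader payoff 0.
Maximizing over 6, 2, 8, 0, Column chooses Y. Subgame-perfect outcome: (M, Y) with payoffs (6, 8).
For the simultaneous game, intersect best replies.
Row's best replies: W→T; X→T; Y→M; Z→B.
Column's best replies: T→W; M→Z; B→W.
The unique mutual best reply is (T, W), giving (8, 6).
Sequential outcome (M, Y) differs from the Nash profile (T, W).

no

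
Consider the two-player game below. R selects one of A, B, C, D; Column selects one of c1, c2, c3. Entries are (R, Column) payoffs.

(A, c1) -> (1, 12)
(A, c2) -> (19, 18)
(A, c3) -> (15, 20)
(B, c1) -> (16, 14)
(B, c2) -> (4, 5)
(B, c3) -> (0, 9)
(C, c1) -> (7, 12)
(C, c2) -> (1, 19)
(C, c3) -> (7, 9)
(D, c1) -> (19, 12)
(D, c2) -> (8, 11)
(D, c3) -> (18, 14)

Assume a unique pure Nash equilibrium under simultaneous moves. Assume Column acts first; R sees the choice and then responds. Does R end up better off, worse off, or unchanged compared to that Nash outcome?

better off

Solve by backward induction (Column leads).
- c1: R compares 1, 16, 7, 19 and picks D; Column would get 12.
- c2: R compares 19, 4, 1, 8 and picks A; Column would get 18.
- c3: R compares 15, 0, 7, 18 and picks D; Column would get 14.
Column's induced payoffs are 12, 18, 14, so Column commits to c2. Subgame-perfect outcome: (A, c2) with payoffs (19, 18).
For the simultaneous game, intersect best replies.
R's best replies: c1→D; c2→A; c3→D.
Column's best replies: A→c3; B→c1; C→c2; D→c3.
Only (D, c3) has each player best-responding; Nash payoffs (18, 14).
R earns 19 sequentially versus 18 at the Nash outcome: better off.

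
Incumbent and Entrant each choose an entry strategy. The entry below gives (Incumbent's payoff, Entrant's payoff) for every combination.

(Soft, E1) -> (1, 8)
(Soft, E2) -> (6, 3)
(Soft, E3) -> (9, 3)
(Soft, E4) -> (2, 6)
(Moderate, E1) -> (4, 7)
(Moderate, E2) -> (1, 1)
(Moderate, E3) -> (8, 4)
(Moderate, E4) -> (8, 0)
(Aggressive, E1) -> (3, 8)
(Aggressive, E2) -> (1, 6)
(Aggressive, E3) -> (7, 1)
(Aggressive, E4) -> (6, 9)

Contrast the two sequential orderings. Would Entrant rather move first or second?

If Incumbent leads: Entrant's best replies are Soft→E1, Moderate→E1, Aggressive→E4; Incumbent's induced payoffs 1, 4, 6; outcome (Aggressive, E4), payoffs (6, 9).
If Entrant leads: Incumbent's best replies are E1→Moderate, E2→Soft, E3→Soft, E4→Moderate; Entrant's induced payoffs 7, 3, 3, 0; outcome (Moderate, E1), payoffs (4, 7).
Entrant gets 7 moving first and 9 moving second, so Entrant prefers to move second.

second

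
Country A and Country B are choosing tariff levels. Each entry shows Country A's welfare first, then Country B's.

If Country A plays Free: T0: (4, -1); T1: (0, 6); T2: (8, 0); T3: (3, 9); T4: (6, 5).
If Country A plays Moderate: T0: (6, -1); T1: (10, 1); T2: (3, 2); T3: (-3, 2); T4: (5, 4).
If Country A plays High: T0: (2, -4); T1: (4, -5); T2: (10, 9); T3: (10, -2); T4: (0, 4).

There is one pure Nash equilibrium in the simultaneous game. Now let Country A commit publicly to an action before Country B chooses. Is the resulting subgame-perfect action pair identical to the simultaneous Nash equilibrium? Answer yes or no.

Work backward from Country B's decision.
- Free → Country B plays T3 (best of -1, 6, 0, 9, 5); Country A gets 3.
- Moderate → Country B plays T4 (best of -1, 1, 2, 2, 4); Country A gets 5.
- High → Country B plays T2 (best of -4, -5, 9, -2, 4); Country A gets 10.
Among 3, 5, 10, the best is 10 at High. Subgame-perfect outcome: (High, T2) with payoffs (10, 9).
For the simultaneous game, intersect best replies.
Country A's best replies: T0→Moderate; T1→Moderate; T2→High; T3→High; T4→Free.
Country B's best replies: Free→T3; Moderate→T4; High→T2.
The unique mutual best reply is (High, T2), giving (10, 9).
Sequential outcome (High, T2) coincides with the Nash profile (High, T2).

yes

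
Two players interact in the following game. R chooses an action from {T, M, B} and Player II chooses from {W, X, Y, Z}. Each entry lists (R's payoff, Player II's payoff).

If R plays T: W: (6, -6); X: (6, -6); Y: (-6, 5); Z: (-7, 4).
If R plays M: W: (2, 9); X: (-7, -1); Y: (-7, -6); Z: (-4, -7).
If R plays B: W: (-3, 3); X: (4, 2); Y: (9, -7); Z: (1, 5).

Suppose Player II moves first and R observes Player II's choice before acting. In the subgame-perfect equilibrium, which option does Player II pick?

R best-responds to each possible Player II move:
- W → R plays T (best of 6, 2, -3); Player II gets -6.
- X → R plays T (best of 6, -7, 4); Player II gets -6.
- Y → R plays B (best of -6, -7, 9); Player II gets -7.
- Z → R plays B (best of -7, -4, 1); Player II gets 5.
Player II's induced payoffs are -6, -6, -7, 5, so Player II commits to Z. Subgame-perfect outcome: (B, Z) with payoffs (1, 5).

Z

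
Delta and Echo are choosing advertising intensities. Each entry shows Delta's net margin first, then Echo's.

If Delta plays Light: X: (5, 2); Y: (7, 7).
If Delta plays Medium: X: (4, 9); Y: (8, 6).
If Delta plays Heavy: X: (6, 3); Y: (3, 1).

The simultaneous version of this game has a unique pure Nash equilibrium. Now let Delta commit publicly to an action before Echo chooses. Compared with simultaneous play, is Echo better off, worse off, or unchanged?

better off

Solve by backward induction (Delta leads).
- Light: Echo compares 2, 7 and picks Y; Delta would get 7.
- Medium: Echo compares 9, 6 and picks X; Delta would get 4.
- Heavy: Echo compares 3, 1 and picks X; Delta would get 6.
Delta's induced payoffs are 7, 4, 6, so Delta commits to Light. Subgame-perfect outcome: (Light, Y) with payoffs (7, 7).
For the simultaneous game, intersect best replies.
Delta's best replies: X→Heavy; Y→Medium.
Echo's best replies: Light→Y; Medium→X; Heavy→X.
Only (Heavy, X) has each player best-responding; Nash payoffs (6, 3).
Echo earns 7 sequentially versus 3 at the Nash outcome: better off.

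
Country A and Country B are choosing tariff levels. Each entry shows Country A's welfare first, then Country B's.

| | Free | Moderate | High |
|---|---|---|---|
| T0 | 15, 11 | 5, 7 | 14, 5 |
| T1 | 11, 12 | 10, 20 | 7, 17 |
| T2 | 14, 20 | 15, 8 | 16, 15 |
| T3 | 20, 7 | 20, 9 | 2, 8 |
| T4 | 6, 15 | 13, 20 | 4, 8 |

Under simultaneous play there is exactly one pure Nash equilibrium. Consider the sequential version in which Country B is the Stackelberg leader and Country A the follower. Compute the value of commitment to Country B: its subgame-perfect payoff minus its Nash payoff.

Backward induction with Country B moving first.
- Free → Country A plays T3 (best of 15, 11, 14, 20, 6); Country B gets 7.
- Moderate → Country A plays T3 (best of 5, 10, 15, 20, 13); Country B gets 9.
- High → Country A plays T2 (best of 14, 7, 16, 2, 4); Country B gets 15.
Country B's induced payoffs are 7, 9, 15, so Country B commits to High. Subgame-perfect outcome: (T2, High) with payoffs (16, 15).
For the simultaneous game, intersect best replies.
Country A's best replies: Free→T3; Moderate→T3; High→T2.
Country B's best replies: T0→Free; T1→Moderate; T2→Free; T3→Moderate; T4→Moderate.
Only (T3, Moderate) has each player best-responding; Nash payoffs (20, 9).
Country B's commitment gain: 15 − 9 = 6.

6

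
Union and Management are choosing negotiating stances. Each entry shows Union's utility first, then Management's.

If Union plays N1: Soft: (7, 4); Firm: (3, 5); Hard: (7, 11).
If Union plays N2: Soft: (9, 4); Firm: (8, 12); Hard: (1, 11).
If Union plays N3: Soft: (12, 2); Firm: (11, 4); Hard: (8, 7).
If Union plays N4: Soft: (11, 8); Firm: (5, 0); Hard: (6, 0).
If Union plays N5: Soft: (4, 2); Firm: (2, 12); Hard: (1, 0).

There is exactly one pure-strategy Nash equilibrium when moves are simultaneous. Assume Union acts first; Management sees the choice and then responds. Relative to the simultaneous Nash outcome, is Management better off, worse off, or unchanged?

better off

Management best-responds to each possible Union move:
- N1: Management compares 4, 5, 11 and picks Hard; Union would get 7.
- N2: Management compares 4, 12, 11 and picks Firm; Union would get 8.
- N3: Management compares 2, 4, 7 and picks Hard; Union would get 8.
- N4: Management compares 8, 0, 0 and picks Soft; Union would get 11.
- N5: Management compares 2, 12, 0 and picks Firm; Union would get 2.
Union's induced payoffs are 7, 8, 8, 11, 2, so Union commits to N4. Subgame-perfect outcome: (N4, Soft) with payoffs (11, 8).
Under simultaneous play:
Union's best replies: Soft→N3; Firm→N3; Hard→N3.
Management's best replies: N1→Hard; N2→Firm; N3→Hard; N4→Soft; N5→Firm.
The unique mutual best reply is (N3, Hard), giving (8, 7).
Management earns 8 sequentially versus 7 at the Nash outcome: better off.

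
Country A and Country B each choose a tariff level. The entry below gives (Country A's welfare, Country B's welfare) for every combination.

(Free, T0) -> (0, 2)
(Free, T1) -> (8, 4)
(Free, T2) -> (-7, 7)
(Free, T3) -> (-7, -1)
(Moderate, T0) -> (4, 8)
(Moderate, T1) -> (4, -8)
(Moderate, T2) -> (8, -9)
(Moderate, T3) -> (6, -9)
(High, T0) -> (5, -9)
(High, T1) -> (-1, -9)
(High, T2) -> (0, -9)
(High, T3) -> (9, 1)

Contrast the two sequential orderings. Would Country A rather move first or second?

first

If Country A leads: Country B's best replies are Free→T2, Moderate→T0, High→T3; Country A's induced payoffs -7, 4, 9; outcome (High, T3), payoffs (9, 1).
If Country B leads: Country A's best replies are T0→High, T1→Free, T2→Moderate, T3→High; Country B's induced payoffs -9, 4, -9, 1; outcome (Free, T1), payoffs (8, 4).
Country A gets 9 moving first and 8 moving second, so Country A prefers to move first.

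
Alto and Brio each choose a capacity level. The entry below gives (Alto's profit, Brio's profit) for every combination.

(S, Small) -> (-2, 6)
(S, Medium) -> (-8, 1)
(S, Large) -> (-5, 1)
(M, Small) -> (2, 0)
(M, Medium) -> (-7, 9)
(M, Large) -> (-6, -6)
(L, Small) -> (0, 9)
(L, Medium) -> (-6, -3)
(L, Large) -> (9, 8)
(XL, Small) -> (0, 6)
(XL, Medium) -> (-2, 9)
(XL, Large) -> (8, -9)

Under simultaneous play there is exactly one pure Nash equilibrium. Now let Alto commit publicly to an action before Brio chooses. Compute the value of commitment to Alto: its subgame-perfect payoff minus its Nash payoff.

2

Brio best-responds to each possible Alto move:
- S: BR = Small, leader payoff -2.
- M: BR = Medium, leader payoff -7.
- L: BR = Small, leader payoff 0.
- XL: BR = Medium, leader payoff -2.
Alto's induced payoffs are -2, -7, 0, -2, so Alto commits to L. Subgame-perfect outcome: (L, Small) with payoffs (0, 9).
Under simultaneous play:
Alto's best replies: Small→M; Medium→XL; Large→L.
Brio's best replies: S→Small; M→Medium; L→Small; XL→Medium.
The unique mutual best reply is (XL, Medium), giving (-2, 9).
Alto's commitment gain: 0 − -2 = 2.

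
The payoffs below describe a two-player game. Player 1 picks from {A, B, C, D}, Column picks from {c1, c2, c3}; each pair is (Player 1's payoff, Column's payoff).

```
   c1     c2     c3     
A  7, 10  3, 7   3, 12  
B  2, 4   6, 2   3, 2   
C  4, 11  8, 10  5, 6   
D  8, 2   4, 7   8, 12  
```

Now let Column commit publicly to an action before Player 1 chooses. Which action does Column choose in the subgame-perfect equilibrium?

c3

Work backward from Player 1's decision.
- c1: BR = D, leader payoff 2.
- c2: BR = C, leader payoff 10.
- c3: BR = D, leader payoff 12.
Among 2, 10, 12, the best is 12 at c3. Subgame-perfect outcome: (D, c3) with payoffs (8, 12).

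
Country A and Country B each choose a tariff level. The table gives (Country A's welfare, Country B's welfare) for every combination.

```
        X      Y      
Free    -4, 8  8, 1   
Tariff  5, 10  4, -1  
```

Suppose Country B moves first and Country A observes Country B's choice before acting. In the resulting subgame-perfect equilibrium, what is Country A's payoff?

Work backward from Country A's decision.
- X: Country A compares -4, 5 and picks Tariff; Country B would get 10.
- Y: Country A compares 8, 4 and picks Free; Country B would get 1.
Among 10, 1, the best is 10 at X. Subgame-perfect outcome: (Tariff, X) with payoffs (5, 10).

5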